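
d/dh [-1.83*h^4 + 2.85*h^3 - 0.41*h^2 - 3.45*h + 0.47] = -7.32*h^3 + 8.55*h^2 - 0.82*h - 3.45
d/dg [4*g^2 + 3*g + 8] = 8*g + 3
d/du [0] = 0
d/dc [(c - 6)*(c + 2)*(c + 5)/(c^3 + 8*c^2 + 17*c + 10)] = 7/(c^2 + 2*c + 1)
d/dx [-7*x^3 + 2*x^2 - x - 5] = -21*x^2 + 4*x - 1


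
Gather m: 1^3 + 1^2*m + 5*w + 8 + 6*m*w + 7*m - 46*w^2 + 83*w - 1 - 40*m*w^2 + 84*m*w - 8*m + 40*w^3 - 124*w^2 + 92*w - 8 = m*(-40*w^2 + 90*w) + 40*w^3 - 170*w^2 + 180*w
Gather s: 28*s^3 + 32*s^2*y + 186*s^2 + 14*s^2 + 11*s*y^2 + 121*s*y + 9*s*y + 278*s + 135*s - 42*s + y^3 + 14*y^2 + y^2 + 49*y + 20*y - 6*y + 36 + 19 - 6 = 28*s^3 + s^2*(32*y + 200) + s*(11*y^2 + 130*y + 371) + y^3 + 15*y^2 + 63*y + 49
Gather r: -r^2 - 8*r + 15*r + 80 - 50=-r^2 + 7*r + 30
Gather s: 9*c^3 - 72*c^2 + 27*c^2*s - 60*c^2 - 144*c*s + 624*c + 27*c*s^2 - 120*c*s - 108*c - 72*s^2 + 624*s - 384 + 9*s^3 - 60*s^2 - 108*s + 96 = 9*c^3 - 132*c^2 + 516*c + 9*s^3 + s^2*(27*c - 132) + s*(27*c^2 - 264*c + 516) - 288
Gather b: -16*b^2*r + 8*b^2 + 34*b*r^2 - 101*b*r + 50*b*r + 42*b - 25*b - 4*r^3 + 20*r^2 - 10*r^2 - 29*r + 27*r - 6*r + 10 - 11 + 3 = b^2*(8 - 16*r) + b*(34*r^2 - 51*r + 17) - 4*r^3 + 10*r^2 - 8*r + 2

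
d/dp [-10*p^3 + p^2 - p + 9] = -30*p^2 + 2*p - 1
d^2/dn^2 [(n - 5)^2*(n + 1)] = 6*n - 18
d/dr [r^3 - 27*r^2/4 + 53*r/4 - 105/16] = 3*r^2 - 27*r/2 + 53/4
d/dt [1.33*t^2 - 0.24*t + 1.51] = 2.66*t - 0.24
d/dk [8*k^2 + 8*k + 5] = 16*k + 8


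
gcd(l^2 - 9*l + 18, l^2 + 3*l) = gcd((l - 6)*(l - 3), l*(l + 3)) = 1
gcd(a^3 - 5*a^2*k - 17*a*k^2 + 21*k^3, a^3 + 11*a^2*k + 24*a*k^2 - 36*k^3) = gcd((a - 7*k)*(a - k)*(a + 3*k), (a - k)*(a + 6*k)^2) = a - k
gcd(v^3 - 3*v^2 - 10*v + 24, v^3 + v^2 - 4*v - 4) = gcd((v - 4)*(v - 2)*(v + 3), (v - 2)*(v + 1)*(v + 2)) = v - 2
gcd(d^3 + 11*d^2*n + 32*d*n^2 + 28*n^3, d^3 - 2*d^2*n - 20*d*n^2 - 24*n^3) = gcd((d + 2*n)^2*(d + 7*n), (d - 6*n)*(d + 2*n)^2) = d^2 + 4*d*n + 4*n^2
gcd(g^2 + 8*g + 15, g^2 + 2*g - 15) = g + 5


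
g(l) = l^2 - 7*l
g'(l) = 2*l - 7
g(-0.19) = 1.37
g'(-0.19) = -7.38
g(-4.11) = 45.66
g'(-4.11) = -15.22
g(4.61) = -11.02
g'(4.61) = 2.22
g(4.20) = -11.76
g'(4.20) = 1.40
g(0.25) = -1.69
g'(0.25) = -6.50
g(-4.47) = 51.27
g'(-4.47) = -15.94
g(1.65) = -8.83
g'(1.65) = -3.70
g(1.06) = -6.30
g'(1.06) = -4.88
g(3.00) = -12.00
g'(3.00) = -1.00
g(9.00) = 18.00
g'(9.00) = 11.00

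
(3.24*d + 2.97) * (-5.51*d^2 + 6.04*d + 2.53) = -17.8524*d^3 + 3.2049*d^2 + 26.136*d + 7.5141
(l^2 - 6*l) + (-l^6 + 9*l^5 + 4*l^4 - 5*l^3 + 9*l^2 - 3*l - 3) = -l^6 + 9*l^5 + 4*l^4 - 5*l^3 + 10*l^2 - 9*l - 3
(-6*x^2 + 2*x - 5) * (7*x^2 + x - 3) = -42*x^4 + 8*x^3 - 15*x^2 - 11*x + 15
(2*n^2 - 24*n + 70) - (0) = 2*n^2 - 24*n + 70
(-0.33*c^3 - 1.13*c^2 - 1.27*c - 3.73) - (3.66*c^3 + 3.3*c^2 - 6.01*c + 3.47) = -3.99*c^3 - 4.43*c^2 + 4.74*c - 7.2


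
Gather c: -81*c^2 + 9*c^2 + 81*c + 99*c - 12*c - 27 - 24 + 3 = -72*c^2 + 168*c - 48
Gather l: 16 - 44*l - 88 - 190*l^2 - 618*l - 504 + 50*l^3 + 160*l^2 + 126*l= 50*l^3 - 30*l^2 - 536*l - 576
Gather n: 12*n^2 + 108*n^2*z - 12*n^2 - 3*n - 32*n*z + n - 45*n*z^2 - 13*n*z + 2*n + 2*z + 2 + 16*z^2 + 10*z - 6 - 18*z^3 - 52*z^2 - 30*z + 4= 108*n^2*z + n*(-45*z^2 - 45*z) - 18*z^3 - 36*z^2 - 18*z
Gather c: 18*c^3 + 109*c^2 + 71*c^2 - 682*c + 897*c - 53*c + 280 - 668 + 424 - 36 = 18*c^3 + 180*c^2 + 162*c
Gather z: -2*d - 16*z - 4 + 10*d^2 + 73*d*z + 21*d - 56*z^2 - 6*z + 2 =10*d^2 + 19*d - 56*z^2 + z*(73*d - 22) - 2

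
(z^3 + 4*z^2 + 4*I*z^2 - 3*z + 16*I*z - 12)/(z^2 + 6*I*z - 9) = (z^2 + z*(4 + I) + 4*I)/(z + 3*I)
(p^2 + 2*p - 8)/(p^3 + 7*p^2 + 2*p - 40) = 1/(p + 5)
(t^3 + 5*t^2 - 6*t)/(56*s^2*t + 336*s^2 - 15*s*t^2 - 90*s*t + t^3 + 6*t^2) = t*(t - 1)/(56*s^2 - 15*s*t + t^2)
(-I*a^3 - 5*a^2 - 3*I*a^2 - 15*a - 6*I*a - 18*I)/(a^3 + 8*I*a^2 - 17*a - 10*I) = (-I*a^2 + 3*a*(-2 - I) - 18)/(a^2 + 7*I*a - 10)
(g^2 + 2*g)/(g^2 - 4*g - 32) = g*(g + 2)/(g^2 - 4*g - 32)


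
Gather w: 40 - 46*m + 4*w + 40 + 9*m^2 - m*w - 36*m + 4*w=9*m^2 - 82*m + w*(8 - m) + 80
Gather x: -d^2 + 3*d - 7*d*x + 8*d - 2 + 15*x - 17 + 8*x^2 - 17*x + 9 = -d^2 + 11*d + 8*x^2 + x*(-7*d - 2) - 10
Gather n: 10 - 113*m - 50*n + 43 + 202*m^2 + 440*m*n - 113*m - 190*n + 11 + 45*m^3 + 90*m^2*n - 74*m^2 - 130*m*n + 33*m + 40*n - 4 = 45*m^3 + 128*m^2 - 193*m + n*(90*m^2 + 310*m - 200) + 60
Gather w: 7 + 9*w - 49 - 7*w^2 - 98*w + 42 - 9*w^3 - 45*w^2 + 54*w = -9*w^3 - 52*w^2 - 35*w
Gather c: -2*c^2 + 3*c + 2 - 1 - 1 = -2*c^2 + 3*c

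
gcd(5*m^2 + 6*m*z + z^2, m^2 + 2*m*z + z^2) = m + z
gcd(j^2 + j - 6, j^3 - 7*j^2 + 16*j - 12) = j - 2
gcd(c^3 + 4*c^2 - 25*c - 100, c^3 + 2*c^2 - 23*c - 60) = c^2 - c - 20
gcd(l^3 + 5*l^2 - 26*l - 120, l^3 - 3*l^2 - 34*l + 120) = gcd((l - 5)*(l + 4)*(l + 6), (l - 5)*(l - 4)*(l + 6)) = l^2 + l - 30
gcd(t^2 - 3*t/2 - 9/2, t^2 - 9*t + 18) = t - 3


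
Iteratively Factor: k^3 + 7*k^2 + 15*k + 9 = (k + 3)*(k^2 + 4*k + 3) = (k + 3)^2*(k + 1)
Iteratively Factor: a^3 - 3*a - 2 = (a - 2)*(a^2 + 2*a + 1) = (a - 2)*(a + 1)*(a + 1)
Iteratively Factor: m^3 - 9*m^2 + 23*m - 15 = (m - 3)*(m^2 - 6*m + 5) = (m - 5)*(m - 3)*(m - 1)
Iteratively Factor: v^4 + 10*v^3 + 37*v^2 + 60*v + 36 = (v + 2)*(v^3 + 8*v^2 + 21*v + 18) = (v + 2)^2*(v^2 + 6*v + 9) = (v + 2)^2*(v + 3)*(v + 3)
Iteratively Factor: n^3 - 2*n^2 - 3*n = (n + 1)*(n^2 - 3*n) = (n - 3)*(n + 1)*(n)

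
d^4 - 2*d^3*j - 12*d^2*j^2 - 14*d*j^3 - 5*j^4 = (d - 5*j)*(d + j)^3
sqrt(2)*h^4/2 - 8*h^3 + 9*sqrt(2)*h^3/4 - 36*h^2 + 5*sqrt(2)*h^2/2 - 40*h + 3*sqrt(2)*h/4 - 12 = (h + 1/2)*(h + 3)*(h - 8*sqrt(2))*(sqrt(2)*h/2 + sqrt(2)/2)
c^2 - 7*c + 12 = (c - 4)*(c - 3)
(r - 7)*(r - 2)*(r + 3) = r^3 - 6*r^2 - 13*r + 42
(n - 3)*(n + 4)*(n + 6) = n^3 + 7*n^2 - 6*n - 72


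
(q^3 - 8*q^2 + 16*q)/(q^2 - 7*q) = (q^2 - 8*q + 16)/(q - 7)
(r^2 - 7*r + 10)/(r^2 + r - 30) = (r - 2)/(r + 6)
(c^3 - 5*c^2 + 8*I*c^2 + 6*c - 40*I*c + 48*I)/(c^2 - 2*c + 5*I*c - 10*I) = (c^2 + c*(-3 + 8*I) - 24*I)/(c + 5*I)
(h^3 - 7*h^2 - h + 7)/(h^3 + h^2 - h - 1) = (h - 7)/(h + 1)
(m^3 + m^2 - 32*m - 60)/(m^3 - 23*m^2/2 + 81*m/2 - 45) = 2*(m^2 + 7*m + 10)/(2*m^2 - 11*m + 15)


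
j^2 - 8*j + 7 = (j - 7)*(j - 1)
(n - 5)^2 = n^2 - 10*n + 25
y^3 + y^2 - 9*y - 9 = (y - 3)*(y + 1)*(y + 3)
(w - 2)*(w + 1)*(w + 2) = w^3 + w^2 - 4*w - 4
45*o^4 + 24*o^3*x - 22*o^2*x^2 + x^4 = (-3*o + x)^2*(o + x)*(5*o + x)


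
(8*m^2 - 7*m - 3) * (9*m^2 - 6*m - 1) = 72*m^4 - 111*m^3 + 7*m^2 + 25*m + 3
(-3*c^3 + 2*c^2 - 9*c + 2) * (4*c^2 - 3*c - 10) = -12*c^5 + 17*c^4 - 12*c^3 + 15*c^2 + 84*c - 20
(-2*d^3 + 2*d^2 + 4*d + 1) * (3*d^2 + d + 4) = -6*d^5 + 4*d^4 + 6*d^3 + 15*d^2 + 17*d + 4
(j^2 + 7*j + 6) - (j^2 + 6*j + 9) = j - 3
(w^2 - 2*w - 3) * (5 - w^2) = -w^4 + 2*w^3 + 8*w^2 - 10*w - 15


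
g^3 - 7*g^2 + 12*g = g*(g - 4)*(g - 3)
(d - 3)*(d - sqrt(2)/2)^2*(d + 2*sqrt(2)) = d^4 - 3*d^3 + sqrt(2)*d^3 - 3*sqrt(2)*d^2 - 7*d^2/2 + sqrt(2)*d + 21*d/2 - 3*sqrt(2)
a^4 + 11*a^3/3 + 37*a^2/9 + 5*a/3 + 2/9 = (a + 1/3)^2*(a + 1)*(a + 2)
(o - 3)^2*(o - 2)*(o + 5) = o^4 - 3*o^3 - 19*o^2 + 87*o - 90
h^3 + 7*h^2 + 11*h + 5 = (h + 1)^2*(h + 5)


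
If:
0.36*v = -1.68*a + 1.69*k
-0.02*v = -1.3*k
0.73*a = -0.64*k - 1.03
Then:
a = -1.51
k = 0.12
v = 7.61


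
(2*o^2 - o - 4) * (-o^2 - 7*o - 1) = -2*o^4 - 13*o^3 + 9*o^2 + 29*o + 4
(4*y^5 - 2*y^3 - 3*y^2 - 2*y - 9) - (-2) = 4*y^5 - 2*y^3 - 3*y^2 - 2*y - 7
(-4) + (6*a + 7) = 6*a + 3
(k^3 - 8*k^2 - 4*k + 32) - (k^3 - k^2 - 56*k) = -7*k^2 + 52*k + 32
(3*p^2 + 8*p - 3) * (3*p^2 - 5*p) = 9*p^4 + 9*p^3 - 49*p^2 + 15*p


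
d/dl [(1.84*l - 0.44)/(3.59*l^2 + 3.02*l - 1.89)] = (-6.6056*l^2 + 3.1592*l - 2.1488)/(12.8881*l^4 + 21.6836*l^3 - 4.4498*l^2 - 11.4156*l + 3.5721)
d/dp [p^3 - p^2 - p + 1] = 3*p^2 - 2*p - 1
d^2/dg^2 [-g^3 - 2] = -6*g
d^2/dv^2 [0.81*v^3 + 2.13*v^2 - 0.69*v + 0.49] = 4.86*v + 4.26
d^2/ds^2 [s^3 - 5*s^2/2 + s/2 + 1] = 6*s - 5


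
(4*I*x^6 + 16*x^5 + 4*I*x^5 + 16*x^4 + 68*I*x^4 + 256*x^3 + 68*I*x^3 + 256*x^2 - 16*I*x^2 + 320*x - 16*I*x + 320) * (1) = 4*I*x^6 + 16*x^5 + 4*I*x^5 + 16*x^4 + 68*I*x^4 + 256*x^3 + 68*I*x^3 + 256*x^2 - 16*I*x^2 + 320*x - 16*I*x + 320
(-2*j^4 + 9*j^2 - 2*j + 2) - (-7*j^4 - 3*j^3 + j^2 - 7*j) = 5*j^4 + 3*j^3 + 8*j^2 + 5*j + 2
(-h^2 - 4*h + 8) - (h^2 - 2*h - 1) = -2*h^2 - 2*h + 9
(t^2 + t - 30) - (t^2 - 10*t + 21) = 11*t - 51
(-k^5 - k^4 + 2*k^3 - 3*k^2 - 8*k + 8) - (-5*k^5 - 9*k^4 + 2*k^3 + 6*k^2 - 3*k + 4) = 4*k^5 + 8*k^4 - 9*k^2 - 5*k + 4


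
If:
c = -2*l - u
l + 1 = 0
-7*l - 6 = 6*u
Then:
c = 11/6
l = -1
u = 1/6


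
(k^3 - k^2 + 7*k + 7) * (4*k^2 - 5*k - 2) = 4*k^5 - 9*k^4 + 31*k^3 - 5*k^2 - 49*k - 14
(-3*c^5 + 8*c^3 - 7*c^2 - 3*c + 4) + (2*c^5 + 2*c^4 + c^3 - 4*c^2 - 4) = -c^5 + 2*c^4 + 9*c^3 - 11*c^2 - 3*c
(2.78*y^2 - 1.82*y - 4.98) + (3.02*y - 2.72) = 2.78*y^2 + 1.2*y - 7.7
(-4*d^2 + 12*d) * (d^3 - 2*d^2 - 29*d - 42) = -4*d^5 + 20*d^4 + 92*d^3 - 180*d^2 - 504*d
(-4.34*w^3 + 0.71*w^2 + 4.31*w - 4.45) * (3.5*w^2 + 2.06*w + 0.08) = -15.19*w^5 - 6.4554*w^4 + 16.2004*w^3 - 6.6396*w^2 - 8.8222*w - 0.356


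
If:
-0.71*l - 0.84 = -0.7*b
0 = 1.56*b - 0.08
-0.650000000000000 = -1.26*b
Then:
No Solution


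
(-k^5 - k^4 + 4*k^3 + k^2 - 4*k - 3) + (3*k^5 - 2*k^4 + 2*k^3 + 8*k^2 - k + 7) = 2*k^5 - 3*k^4 + 6*k^3 + 9*k^2 - 5*k + 4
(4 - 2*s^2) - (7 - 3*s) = -2*s^2 + 3*s - 3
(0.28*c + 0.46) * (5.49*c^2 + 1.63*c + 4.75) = 1.5372*c^3 + 2.9818*c^2 + 2.0798*c + 2.185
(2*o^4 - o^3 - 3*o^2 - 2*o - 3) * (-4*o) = -8*o^5 + 4*o^4 + 12*o^3 + 8*o^2 + 12*o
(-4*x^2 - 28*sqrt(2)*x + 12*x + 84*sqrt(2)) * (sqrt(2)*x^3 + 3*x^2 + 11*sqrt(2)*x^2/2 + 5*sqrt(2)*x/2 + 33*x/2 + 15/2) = -4*sqrt(2)*x^5 - 68*x^4 - 10*sqrt(2)*x^4 - 170*x^3 - 28*sqrt(2)*x^3 - 180*sqrt(2)*x^2 + 952*x^2 + 510*x + 1176*sqrt(2)*x + 630*sqrt(2)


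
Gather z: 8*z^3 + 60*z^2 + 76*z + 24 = 8*z^3 + 60*z^2 + 76*z + 24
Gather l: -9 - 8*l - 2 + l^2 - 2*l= l^2 - 10*l - 11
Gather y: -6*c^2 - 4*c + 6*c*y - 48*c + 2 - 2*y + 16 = -6*c^2 - 52*c + y*(6*c - 2) + 18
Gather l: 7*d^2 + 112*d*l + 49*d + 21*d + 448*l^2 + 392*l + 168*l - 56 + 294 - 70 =7*d^2 + 70*d + 448*l^2 + l*(112*d + 560) + 168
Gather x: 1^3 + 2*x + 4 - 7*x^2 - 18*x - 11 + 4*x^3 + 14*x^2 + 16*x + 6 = 4*x^3 + 7*x^2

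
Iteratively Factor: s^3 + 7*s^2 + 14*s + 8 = (s + 4)*(s^2 + 3*s + 2) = (s + 2)*(s + 4)*(s + 1)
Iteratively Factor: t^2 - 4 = (t + 2)*(t - 2)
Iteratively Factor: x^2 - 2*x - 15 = (x + 3)*(x - 5)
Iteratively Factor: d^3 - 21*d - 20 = (d + 4)*(d^2 - 4*d - 5) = (d + 1)*(d + 4)*(d - 5)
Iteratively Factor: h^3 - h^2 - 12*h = (h)*(h^2 - h - 12) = h*(h + 3)*(h - 4)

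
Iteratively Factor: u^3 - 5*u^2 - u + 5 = (u - 5)*(u^2 - 1) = (u - 5)*(u + 1)*(u - 1)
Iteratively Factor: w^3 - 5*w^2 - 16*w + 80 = (w - 4)*(w^2 - w - 20) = (w - 5)*(w - 4)*(w + 4)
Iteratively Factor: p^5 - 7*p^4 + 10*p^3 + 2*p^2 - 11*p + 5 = (p - 1)*(p^4 - 6*p^3 + 4*p^2 + 6*p - 5) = (p - 1)^2*(p^3 - 5*p^2 - p + 5) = (p - 5)*(p - 1)^2*(p^2 - 1) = (p - 5)*(p - 1)^3*(p + 1)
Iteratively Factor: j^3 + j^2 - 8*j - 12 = (j - 3)*(j^2 + 4*j + 4) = (j - 3)*(j + 2)*(j + 2)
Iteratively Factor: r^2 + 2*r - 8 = (r + 4)*(r - 2)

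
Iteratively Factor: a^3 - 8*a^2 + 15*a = (a - 5)*(a^2 - 3*a) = (a - 5)*(a - 3)*(a)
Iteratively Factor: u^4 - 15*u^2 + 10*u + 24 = (u + 4)*(u^3 - 4*u^2 + u + 6) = (u - 2)*(u + 4)*(u^2 - 2*u - 3) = (u - 3)*(u - 2)*(u + 4)*(u + 1)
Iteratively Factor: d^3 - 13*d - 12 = (d + 3)*(d^2 - 3*d - 4) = (d - 4)*(d + 3)*(d + 1)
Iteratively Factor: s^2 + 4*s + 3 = (s + 1)*(s + 3)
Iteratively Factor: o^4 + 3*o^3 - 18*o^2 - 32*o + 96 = (o + 4)*(o^3 - o^2 - 14*o + 24) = (o - 3)*(o + 4)*(o^2 + 2*o - 8) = (o - 3)*(o + 4)^2*(o - 2)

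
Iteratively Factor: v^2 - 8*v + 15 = (v - 5)*(v - 3)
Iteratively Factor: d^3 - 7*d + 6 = (d - 1)*(d^2 + d - 6) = (d - 1)*(d + 3)*(d - 2)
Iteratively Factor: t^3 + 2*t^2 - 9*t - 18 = (t + 2)*(t^2 - 9) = (t + 2)*(t + 3)*(t - 3)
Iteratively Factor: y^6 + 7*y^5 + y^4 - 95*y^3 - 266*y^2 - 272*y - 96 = (y + 1)*(y^5 + 6*y^4 - 5*y^3 - 90*y^2 - 176*y - 96) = (y - 4)*(y + 1)*(y^4 + 10*y^3 + 35*y^2 + 50*y + 24) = (y - 4)*(y + 1)*(y + 3)*(y^3 + 7*y^2 + 14*y + 8) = (y - 4)*(y + 1)*(y + 2)*(y + 3)*(y^2 + 5*y + 4) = (y - 4)*(y + 1)^2*(y + 2)*(y + 3)*(y + 4)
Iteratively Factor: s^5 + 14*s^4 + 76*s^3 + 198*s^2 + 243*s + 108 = (s + 3)*(s^4 + 11*s^3 + 43*s^2 + 69*s + 36) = (s + 3)*(s + 4)*(s^3 + 7*s^2 + 15*s + 9) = (s + 1)*(s + 3)*(s + 4)*(s^2 + 6*s + 9) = (s + 1)*(s + 3)^2*(s + 4)*(s + 3)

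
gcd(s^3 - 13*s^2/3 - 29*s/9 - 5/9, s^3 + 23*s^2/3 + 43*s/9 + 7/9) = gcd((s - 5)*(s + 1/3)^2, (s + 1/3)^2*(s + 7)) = s^2 + 2*s/3 + 1/9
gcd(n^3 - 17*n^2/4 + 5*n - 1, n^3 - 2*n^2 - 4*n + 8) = n^2 - 4*n + 4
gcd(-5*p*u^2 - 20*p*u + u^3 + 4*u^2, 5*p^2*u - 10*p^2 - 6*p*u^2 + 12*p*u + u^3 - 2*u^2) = 5*p - u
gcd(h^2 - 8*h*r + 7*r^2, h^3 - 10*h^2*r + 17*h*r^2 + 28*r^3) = -h + 7*r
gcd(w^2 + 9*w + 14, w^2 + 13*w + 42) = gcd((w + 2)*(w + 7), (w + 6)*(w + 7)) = w + 7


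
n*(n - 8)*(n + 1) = n^3 - 7*n^2 - 8*n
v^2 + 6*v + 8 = (v + 2)*(v + 4)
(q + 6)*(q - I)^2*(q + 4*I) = q^4 + 6*q^3 + 2*I*q^3 + 7*q^2 + 12*I*q^2 + 42*q - 4*I*q - 24*I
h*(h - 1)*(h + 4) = h^3 + 3*h^2 - 4*h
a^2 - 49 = (a - 7)*(a + 7)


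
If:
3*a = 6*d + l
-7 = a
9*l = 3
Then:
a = -7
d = -32/9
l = 1/3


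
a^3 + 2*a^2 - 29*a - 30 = (a - 5)*(a + 1)*(a + 6)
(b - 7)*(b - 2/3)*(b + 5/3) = b^3 - 6*b^2 - 73*b/9 + 70/9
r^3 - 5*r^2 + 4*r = r*(r - 4)*(r - 1)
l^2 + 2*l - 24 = (l - 4)*(l + 6)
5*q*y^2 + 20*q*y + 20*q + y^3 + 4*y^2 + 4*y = (5*q + y)*(y + 2)^2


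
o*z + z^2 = z*(o + z)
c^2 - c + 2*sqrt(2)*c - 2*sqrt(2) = (c - 1)*(c + 2*sqrt(2))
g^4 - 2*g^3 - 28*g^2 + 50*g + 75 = (g - 5)*(g - 3)*(g + 1)*(g + 5)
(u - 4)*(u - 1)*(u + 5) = u^3 - 21*u + 20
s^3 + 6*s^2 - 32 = (s - 2)*(s + 4)^2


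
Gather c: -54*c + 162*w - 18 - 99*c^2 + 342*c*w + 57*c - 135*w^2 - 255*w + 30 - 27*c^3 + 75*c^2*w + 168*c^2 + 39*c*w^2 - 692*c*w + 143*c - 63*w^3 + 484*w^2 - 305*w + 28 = -27*c^3 + c^2*(75*w + 69) + c*(39*w^2 - 350*w + 146) - 63*w^3 + 349*w^2 - 398*w + 40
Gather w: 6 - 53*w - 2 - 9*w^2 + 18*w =-9*w^2 - 35*w + 4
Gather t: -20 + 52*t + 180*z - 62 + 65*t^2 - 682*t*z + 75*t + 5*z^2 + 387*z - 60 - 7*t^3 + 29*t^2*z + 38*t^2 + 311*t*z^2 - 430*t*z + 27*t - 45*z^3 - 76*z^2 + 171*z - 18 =-7*t^3 + t^2*(29*z + 103) + t*(311*z^2 - 1112*z + 154) - 45*z^3 - 71*z^2 + 738*z - 160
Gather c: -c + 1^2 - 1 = -c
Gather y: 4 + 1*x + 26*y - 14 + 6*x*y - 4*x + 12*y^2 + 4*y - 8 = -3*x + 12*y^2 + y*(6*x + 30) - 18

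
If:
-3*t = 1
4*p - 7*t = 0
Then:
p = -7/12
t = -1/3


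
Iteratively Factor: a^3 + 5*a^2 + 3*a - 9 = (a + 3)*(a^2 + 2*a - 3) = (a + 3)^2*(a - 1)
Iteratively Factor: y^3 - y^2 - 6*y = (y)*(y^2 - y - 6) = y*(y - 3)*(y + 2)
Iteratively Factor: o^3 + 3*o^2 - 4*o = (o - 1)*(o^2 + 4*o) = o*(o - 1)*(o + 4)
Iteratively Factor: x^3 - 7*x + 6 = (x + 3)*(x^2 - 3*x + 2) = (x - 2)*(x + 3)*(x - 1)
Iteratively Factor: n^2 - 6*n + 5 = (n - 1)*(n - 5)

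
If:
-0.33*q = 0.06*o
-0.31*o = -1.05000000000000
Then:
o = 3.39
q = -0.62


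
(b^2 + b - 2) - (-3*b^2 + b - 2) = 4*b^2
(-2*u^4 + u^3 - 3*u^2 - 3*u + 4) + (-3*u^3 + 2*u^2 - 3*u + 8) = -2*u^4 - 2*u^3 - u^2 - 6*u + 12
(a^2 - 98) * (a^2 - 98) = a^4 - 196*a^2 + 9604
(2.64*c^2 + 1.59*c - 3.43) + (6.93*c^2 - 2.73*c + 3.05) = 9.57*c^2 - 1.14*c - 0.38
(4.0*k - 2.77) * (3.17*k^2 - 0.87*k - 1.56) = 12.68*k^3 - 12.2609*k^2 - 3.8301*k + 4.3212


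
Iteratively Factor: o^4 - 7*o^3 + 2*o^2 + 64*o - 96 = (o - 2)*(o^3 - 5*o^2 - 8*o + 48) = (o - 4)*(o - 2)*(o^2 - o - 12) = (o - 4)*(o - 2)*(o + 3)*(o - 4)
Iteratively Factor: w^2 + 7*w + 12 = (w + 4)*(w + 3)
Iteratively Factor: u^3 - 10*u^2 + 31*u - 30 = (u - 5)*(u^2 - 5*u + 6) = (u - 5)*(u - 2)*(u - 3)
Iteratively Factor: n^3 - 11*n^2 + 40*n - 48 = (n - 3)*(n^2 - 8*n + 16) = (n - 4)*(n - 3)*(n - 4)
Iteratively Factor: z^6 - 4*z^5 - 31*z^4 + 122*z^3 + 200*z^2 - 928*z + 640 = (z - 2)*(z^5 - 2*z^4 - 35*z^3 + 52*z^2 + 304*z - 320) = (z - 2)*(z + 4)*(z^4 - 6*z^3 - 11*z^2 + 96*z - 80) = (z - 4)*(z - 2)*(z + 4)*(z^3 - 2*z^2 - 19*z + 20) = (z - 4)*(z - 2)*(z - 1)*(z + 4)*(z^2 - z - 20) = (z - 4)*(z - 2)*(z - 1)*(z + 4)^2*(z - 5)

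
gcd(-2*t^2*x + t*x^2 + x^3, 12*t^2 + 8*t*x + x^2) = 2*t + x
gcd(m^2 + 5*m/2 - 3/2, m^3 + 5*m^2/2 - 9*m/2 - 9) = m + 3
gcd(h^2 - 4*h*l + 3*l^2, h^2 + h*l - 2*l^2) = h - l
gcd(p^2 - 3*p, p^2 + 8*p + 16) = 1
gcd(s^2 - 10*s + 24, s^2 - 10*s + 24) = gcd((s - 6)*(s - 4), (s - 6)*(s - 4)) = s^2 - 10*s + 24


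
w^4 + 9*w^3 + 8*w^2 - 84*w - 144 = (w - 3)*(w + 2)*(w + 4)*(w + 6)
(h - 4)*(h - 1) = h^2 - 5*h + 4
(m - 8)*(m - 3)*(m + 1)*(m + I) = m^4 - 10*m^3 + I*m^3 + 13*m^2 - 10*I*m^2 + 24*m + 13*I*m + 24*I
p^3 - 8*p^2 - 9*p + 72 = (p - 8)*(p - 3)*(p + 3)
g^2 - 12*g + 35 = (g - 7)*(g - 5)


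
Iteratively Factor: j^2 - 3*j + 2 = (j - 2)*(j - 1)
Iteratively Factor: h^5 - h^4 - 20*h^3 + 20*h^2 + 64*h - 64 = (h - 1)*(h^4 - 20*h^2 + 64) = (h - 1)*(h + 4)*(h^3 - 4*h^2 - 4*h + 16) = (h - 4)*(h - 1)*(h + 4)*(h^2 - 4) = (h - 4)*(h - 2)*(h - 1)*(h + 4)*(h + 2)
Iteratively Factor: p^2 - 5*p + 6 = (p - 3)*(p - 2)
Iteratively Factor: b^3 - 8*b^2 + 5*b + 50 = (b - 5)*(b^2 - 3*b - 10) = (b - 5)^2*(b + 2)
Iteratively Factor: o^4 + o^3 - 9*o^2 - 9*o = (o + 1)*(o^3 - 9*o) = (o - 3)*(o + 1)*(o^2 + 3*o) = o*(o - 3)*(o + 1)*(o + 3)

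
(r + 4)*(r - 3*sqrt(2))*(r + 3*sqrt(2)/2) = r^3 - 3*sqrt(2)*r^2/2 + 4*r^2 - 9*r - 6*sqrt(2)*r - 36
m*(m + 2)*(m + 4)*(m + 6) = m^4 + 12*m^3 + 44*m^2 + 48*m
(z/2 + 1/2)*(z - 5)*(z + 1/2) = z^3/2 - 7*z^2/4 - 7*z/2 - 5/4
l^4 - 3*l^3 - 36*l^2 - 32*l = l*(l - 8)*(l + 1)*(l + 4)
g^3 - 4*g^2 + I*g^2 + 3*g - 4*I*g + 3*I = (g - 3)*(g - 1)*(g + I)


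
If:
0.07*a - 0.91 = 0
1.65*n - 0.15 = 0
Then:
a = 13.00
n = 0.09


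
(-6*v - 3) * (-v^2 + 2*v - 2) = 6*v^3 - 9*v^2 + 6*v + 6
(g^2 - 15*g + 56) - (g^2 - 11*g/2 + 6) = 50 - 19*g/2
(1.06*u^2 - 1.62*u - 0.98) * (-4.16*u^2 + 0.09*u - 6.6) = -4.4096*u^4 + 6.8346*u^3 - 3.065*u^2 + 10.6038*u + 6.468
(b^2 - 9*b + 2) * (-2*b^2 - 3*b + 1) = -2*b^4 + 15*b^3 + 24*b^2 - 15*b + 2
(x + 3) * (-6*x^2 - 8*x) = -6*x^3 - 26*x^2 - 24*x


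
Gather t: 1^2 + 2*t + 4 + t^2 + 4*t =t^2 + 6*t + 5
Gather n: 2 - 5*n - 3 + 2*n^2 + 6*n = 2*n^2 + n - 1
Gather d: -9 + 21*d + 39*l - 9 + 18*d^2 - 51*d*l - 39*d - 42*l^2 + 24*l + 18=18*d^2 + d*(-51*l - 18) - 42*l^2 + 63*l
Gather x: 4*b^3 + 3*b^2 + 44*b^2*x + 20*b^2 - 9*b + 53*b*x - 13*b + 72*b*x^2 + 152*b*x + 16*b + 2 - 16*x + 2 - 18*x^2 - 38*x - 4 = 4*b^3 + 23*b^2 - 6*b + x^2*(72*b - 18) + x*(44*b^2 + 205*b - 54)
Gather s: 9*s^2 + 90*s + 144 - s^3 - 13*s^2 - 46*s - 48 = -s^3 - 4*s^2 + 44*s + 96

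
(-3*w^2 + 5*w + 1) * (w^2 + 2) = -3*w^4 + 5*w^3 - 5*w^2 + 10*w + 2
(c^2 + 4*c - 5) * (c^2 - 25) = c^4 + 4*c^3 - 30*c^2 - 100*c + 125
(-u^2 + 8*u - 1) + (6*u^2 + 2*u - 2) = 5*u^2 + 10*u - 3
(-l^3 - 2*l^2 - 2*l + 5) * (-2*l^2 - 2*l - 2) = 2*l^5 + 6*l^4 + 10*l^3 - 2*l^2 - 6*l - 10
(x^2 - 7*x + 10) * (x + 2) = x^3 - 5*x^2 - 4*x + 20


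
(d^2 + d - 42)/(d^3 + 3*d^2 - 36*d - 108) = (d + 7)/(d^2 + 9*d + 18)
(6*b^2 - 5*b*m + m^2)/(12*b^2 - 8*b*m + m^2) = (3*b - m)/(6*b - m)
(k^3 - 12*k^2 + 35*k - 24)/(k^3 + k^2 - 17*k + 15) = (k - 8)/(k + 5)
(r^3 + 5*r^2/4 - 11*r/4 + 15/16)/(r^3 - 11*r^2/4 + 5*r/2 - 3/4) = (r^2 + 2*r - 5/4)/(r^2 - 2*r + 1)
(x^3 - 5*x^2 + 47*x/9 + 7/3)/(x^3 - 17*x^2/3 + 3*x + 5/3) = (x^2 - 16*x/3 + 7)/(x^2 - 6*x + 5)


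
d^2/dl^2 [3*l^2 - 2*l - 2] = 6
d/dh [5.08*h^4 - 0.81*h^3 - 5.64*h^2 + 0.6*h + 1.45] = 20.32*h^3 - 2.43*h^2 - 11.28*h + 0.6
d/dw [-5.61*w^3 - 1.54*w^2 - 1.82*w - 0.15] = -16.83*w^2 - 3.08*w - 1.82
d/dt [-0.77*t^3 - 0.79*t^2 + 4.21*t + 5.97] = -2.31*t^2 - 1.58*t + 4.21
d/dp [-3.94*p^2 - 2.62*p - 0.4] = -7.88*p - 2.62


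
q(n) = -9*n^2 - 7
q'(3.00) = -54.00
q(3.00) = -88.00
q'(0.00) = 0.00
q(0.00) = -7.00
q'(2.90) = -52.20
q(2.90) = -82.69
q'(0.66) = -11.88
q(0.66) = -10.92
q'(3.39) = -61.02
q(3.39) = -110.43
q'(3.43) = -61.74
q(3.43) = -112.88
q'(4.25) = -76.50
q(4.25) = -169.56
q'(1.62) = -29.16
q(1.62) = -30.62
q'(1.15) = -20.70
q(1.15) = -18.90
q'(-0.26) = 4.68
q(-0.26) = -7.61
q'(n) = -18*n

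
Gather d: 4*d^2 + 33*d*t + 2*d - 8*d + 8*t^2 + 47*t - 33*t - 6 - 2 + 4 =4*d^2 + d*(33*t - 6) + 8*t^2 + 14*t - 4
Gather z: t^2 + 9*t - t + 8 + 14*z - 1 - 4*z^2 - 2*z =t^2 + 8*t - 4*z^2 + 12*z + 7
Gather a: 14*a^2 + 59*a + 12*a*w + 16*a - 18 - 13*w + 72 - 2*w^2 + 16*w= 14*a^2 + a*(12*w + 75) - 2*w^2 + 3*w + 54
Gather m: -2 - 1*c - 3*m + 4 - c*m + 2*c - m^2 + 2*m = c - m^2 + m*(-c - 1) + 2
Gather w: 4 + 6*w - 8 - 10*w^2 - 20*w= -10*w^2 - 14*w - 4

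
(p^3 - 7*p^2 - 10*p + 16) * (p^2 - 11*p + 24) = p^5 - 18*p^4 + 91*p^3 - 42*p^2 - 416*p + 384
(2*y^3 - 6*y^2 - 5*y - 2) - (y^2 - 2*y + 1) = 2*y^3 - 7*y^2 - 3*y - 3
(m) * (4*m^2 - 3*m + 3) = 4*m^3 - 3*m^2 + 3*m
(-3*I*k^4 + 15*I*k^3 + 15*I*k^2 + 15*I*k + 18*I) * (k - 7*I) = -3*I*k^5 - 21*k^4 + 15*I*k^4 + 105*k^3 + 15*I*k^3 + 105*k^2 + 15*I*k^2 + 105*k + 18*I*k + 126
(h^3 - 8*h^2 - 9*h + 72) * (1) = h^3 - 8*h^2 - 9*h + 72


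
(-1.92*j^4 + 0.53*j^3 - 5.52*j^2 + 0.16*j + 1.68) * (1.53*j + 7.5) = -2.9376*j^5 - 13.5891*j^4 - 4.4706*j^3 - 41.1552*j^2 + 3.7704*j + 12.6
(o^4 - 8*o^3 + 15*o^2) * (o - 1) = o^5 - 9*o^4 + 23*o^3 - 15*o^2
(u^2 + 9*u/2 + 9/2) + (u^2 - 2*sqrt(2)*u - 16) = 2*u^2 - 2*sqrt(2)*u + 9*u/2 - 23/2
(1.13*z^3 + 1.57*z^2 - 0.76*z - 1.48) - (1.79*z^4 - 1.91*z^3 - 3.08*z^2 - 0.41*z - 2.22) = -1.79*z^4 + 3.04*z^3 + 4.65*z^2 - 0.35*z + 0.74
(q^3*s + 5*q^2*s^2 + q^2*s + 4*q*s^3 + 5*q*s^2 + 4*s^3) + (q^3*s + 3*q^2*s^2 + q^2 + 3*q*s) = 2*q^3*s + 8*q^2*s^2 + q^2*s + q^2 + 4*q*s^3 + 5*q*s^2 + 3*q*s + 4*s^3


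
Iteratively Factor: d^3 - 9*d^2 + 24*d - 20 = (d - 2)*(d^2 - 7*d + 10) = (d - 5)*(d - 2)*(d - 2)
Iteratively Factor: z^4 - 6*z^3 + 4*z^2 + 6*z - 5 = (z - 1)*(z^3 - 5*z^2 - z + 5) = (z - 1)^2*(z^2 - 4*z - 5) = (z - 1)^2*(z + 1)*(z - 5)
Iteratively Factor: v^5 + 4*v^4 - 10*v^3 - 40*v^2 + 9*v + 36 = (v + 1)*(v^4 + 3*v^3 - 13*v^2 - 27*v + 36) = (v + 1)*(v + 4)*(v^3 - v^2 - 9*v + 9) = (v - 3)*(v + 1)*(v + 4)*(v^2 + 2*v - 3) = (v - 3)*(v - 1)*(v + 1)*(v + 4)*(v + 3)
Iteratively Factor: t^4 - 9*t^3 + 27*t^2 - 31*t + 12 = (t - 3)*(t^3 - 6*t^2 + 9*t - 4) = (t - 4)*(t - 3)*(t^2 - 2*t + 1) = (t - 4)*(t - 3)*(t - 1)*(t - 1)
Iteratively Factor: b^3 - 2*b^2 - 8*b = (b)*(b^2 - 2*b - 8) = b*(b + 2)*(b - 4)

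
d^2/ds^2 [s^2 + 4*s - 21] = 2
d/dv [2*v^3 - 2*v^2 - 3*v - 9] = 6*v^2 - 4*v - 3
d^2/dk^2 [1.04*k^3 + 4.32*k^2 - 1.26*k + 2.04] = 6.24*k + 8.64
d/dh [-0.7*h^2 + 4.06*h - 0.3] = 4.06 - 1.4*h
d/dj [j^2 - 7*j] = 2*j - 7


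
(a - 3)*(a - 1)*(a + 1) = a^3 - 3*a^2 - a + 3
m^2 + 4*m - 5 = (m - 1)*(m + 5)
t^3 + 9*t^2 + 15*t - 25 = (t - 1)*(t + 5)^2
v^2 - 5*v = v*(v - 5)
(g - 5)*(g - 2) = g^2 - 7*g + 10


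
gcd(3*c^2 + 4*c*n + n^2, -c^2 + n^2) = c + n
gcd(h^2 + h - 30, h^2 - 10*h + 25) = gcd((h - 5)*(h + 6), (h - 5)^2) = h - 5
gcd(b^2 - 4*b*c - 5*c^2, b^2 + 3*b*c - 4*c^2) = 1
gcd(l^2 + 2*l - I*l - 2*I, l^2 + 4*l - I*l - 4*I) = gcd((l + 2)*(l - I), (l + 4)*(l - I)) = l - I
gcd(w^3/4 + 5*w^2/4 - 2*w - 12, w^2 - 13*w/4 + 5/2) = 1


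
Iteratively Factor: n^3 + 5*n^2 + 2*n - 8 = (n + 4)*(n^2 + n - 2) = (n + 2)*(n + 4)*(n - 1)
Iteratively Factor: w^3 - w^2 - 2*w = (w + 1)*(w^2 - 2*w) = w*(w + 1)*(w - 2)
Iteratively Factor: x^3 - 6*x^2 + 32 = (x - 4)*(x^2 - 2*x - 8) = (x - 4)*(x + 2)*(x - 4)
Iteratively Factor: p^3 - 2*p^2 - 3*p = (p)*(p^2 - 2*p - 3) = p*(p + 1)*(p - 3)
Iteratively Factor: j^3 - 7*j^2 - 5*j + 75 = (j - 5)*(j^2 - 2*j - 15) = (j - 5)^2*(j + 3)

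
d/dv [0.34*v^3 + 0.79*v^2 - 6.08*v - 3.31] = 1.02*v^2 + 1.58*v - 6.08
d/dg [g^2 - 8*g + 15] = 2*g - 8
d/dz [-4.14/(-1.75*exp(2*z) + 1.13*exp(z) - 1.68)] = (4.6782 - 14.49*exp(z))*exp(z)/(1.75*exp(2*z) - 1.13*exp(z) + 1.68)^2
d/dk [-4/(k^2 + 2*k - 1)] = 8*(k + 1)/(k^2 + 2*k - 1)^2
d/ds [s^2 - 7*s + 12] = 2*s - 7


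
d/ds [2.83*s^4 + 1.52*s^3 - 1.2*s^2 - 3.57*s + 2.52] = 11.32*s^3 + 4.56*s^2 - 2.4*s - 3.57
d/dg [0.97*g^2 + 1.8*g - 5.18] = 1.94*g + 1.8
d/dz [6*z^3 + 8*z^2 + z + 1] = 18*z^2 + 16*z + 1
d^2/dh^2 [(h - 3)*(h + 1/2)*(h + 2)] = 6*h - 1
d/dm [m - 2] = 1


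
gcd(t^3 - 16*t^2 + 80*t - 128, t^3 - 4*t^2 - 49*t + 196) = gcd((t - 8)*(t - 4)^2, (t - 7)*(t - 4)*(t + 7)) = t - 4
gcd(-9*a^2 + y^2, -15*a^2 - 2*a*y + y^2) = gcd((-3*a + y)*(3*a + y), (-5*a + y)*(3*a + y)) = 3*a + y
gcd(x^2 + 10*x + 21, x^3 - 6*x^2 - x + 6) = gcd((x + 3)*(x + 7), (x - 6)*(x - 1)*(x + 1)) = 1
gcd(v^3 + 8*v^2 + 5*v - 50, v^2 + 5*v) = v + 5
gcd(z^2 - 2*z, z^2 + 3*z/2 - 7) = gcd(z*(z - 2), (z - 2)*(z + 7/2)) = z - 2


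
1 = 1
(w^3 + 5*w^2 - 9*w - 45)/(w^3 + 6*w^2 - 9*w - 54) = (w + 5)/(w + 6)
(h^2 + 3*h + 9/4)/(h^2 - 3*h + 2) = (h^2 + 3*h + 9/4)/(h^2 - 3*h + 2)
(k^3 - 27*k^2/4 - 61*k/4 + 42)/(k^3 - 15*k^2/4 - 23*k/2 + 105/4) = (k - 8)/(k - 5)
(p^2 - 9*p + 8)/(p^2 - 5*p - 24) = (p - 1)/(p + 3)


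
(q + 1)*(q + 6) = q^2 + 7*q + 6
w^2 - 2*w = w*(w - 2)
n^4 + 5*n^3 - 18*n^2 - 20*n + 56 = (n - 2)^2*(n + 2)*(n + 7)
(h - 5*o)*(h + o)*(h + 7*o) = h^3 + 3*h^2*o - 33*h*o^2 - 35*o^3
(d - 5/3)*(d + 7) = d^2 + 16*d/3 - 35/3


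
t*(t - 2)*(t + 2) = t^3 - 4*t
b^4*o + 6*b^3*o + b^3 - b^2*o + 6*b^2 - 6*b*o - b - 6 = (b - 1)*(b + 1)*(b + 6)*(b*o + 1)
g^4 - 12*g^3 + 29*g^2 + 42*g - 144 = (g - 8)*(g - 3)^2*(g + 2)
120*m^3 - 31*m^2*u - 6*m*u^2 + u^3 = (-8*m + u)*(-3*m + u)*(5*m + u)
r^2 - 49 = (r - 7)*(r + 7)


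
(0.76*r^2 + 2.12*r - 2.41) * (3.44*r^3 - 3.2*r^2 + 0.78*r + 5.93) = 2.6144*r^5 + 4.8608*r^4 - 14.4816*r^3 + 13.8724*r^2 + 10.6918*r - 14.2913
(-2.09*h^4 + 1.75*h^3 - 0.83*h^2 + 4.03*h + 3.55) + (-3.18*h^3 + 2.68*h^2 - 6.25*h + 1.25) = -2.09*h^4 - 1.43*h^3 + 1.85*h^2 - 2.22*h + 4.8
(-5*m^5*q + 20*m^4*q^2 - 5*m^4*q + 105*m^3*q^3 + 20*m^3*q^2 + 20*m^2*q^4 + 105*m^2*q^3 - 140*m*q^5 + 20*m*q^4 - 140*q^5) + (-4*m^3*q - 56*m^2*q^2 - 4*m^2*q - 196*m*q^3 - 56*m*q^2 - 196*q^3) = -5*m^5*q + 20*m^4*q^2 - 5*m^4*q + 105*m^3*q^3 + 20*m^3*q^2 - 4*m^3*q + 20*m^2*q^4 + 105*m^2*q^3 - 56*m^2*q^2 - 4*m^2*q - 140*m*q^5 + 20*m*q^4 - 196*m*q^3 - 56*m*q^2 - 140*q^5 - 196*q^3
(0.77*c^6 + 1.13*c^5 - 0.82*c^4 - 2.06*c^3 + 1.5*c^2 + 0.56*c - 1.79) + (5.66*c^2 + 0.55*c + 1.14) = 0.77*c^6 + 1.13*c^5 - 0.82*c^4 - 2.06*c^3 + 7.16*c^2 + 1.11*c - 0.65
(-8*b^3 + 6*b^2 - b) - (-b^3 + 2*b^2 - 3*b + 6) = -7*b^3 + 4*b^2 + 2*b - 6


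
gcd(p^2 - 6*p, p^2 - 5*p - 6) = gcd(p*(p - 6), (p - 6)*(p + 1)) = p - 6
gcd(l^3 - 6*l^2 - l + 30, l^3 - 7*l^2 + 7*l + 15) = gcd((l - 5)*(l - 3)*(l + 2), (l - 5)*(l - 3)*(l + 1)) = l^2 - 8*l + 15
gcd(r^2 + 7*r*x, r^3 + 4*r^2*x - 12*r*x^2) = r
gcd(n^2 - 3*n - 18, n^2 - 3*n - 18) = n^2 - 3*n - 18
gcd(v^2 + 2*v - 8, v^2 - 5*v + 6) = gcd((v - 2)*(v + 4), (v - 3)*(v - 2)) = v - 2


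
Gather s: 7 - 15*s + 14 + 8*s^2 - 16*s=8*s^2 - 31*s + 21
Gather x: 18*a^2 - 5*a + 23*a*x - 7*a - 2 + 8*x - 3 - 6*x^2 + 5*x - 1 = 18*a^2 - 12*a - 6*x^2 + x*(23*a + 13) - 6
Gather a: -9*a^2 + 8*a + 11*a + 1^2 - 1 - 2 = -9*a^2 + 19*a - 2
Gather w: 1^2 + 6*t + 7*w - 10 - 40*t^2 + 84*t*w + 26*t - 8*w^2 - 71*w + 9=-40*t^2 + 32*t - 8*w^2 + w*(84*t - 64)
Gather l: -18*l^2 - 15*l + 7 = -18*l^2 - 15*l + 7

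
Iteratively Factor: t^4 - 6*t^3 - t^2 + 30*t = (t + 2)*(t^3 - 8*t^2 + 15*t) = t*(t + 2)*(t^2 - 8*t + 15) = t*(t - 5)*(t + 2)*(t - 3)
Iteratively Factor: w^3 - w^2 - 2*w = (w - 2)*(w^2 + w) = w*(w - 2)*(w + 1)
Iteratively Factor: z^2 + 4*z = (z + 4)*(z)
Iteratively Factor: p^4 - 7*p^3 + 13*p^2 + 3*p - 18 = (p - 3)*(p^3 - 4*p^2 + p + 6) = (p - 3)*(p - 2)*(p^2 - 2*p - 3) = (p - 3)*(p - 2)*(p + 1)*(p - 3)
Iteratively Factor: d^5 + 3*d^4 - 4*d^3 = (d)*(d^4 + 3*d^3 - 4*d^2) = d^2*(d^3 + 3*d^2 - 4*d) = d^3*(d^2 + 3*d - 4) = d^3*(d + 4)*(d - 1)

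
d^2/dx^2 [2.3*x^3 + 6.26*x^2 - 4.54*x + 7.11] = 13.8*x + 12.52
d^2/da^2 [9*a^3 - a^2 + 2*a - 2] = 54*a - 2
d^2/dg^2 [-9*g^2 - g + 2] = -18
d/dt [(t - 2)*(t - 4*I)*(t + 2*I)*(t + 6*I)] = 4*t^3 + t^2*(-6 + 12*I) + t*(40 - 16*I) - 40 + 48*I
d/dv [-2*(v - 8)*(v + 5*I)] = -4*v + 16 - 10*I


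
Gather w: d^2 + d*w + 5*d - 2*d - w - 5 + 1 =d^2 + 3*d + w*(d - 1) - 4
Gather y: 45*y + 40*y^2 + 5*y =40*y^2 + 50*y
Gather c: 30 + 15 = 45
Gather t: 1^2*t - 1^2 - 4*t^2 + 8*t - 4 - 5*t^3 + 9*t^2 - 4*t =-5*t^3 + 5*t^2 + 5*t - 5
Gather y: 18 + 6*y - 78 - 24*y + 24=-18*y - 36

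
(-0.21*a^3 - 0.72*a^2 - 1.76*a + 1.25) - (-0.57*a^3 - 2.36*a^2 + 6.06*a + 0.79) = 0.36*a^3 + 1.64*a^2 - 7.82*a + 0.46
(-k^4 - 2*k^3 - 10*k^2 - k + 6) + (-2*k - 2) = -k^4 - 2*k^3 - 10*k^2 - 3*k + 4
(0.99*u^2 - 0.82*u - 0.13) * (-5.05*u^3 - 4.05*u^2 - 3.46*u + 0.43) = -4.9995*u^5 + 0.1315*u^4 + 0.5521*u^3 + 3.7894*u^2 + 0.0972000000000001*u - 0.0559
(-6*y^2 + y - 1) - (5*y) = -6*y^2 - 4*y - 1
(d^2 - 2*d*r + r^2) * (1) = d^2 - 2*d*r + r^2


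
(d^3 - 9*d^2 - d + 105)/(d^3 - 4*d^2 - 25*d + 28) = (d^2 - 2*d - 15)/(d^2 + 3*d - 4)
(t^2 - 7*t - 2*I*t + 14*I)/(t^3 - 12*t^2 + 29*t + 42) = (t - 2*I)/(t^2 - 5*t - 6)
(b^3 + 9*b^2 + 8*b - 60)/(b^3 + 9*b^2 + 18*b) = (b^2 + 3*b - 10)/(b*(b + 3))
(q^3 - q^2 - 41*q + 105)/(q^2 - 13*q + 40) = (q^2 + 4*q - 21)/(q - 8)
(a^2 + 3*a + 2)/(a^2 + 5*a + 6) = (a + 1)/(a + 3)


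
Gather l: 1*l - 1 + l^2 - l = l^2 - 1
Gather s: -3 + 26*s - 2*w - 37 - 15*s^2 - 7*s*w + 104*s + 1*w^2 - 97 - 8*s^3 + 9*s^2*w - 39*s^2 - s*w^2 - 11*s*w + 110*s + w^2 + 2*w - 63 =-8*s^3 + s^2*(9*w - 54) + s*(-w^2 - 18*w + 240) + 2*w^2 - 200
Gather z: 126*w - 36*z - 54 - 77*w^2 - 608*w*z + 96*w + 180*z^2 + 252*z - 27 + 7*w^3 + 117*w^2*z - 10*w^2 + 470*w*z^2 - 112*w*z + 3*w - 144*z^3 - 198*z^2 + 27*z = 7*w^3 - 87*w^2 + 225*w - 144*z^3 + z^2*(470*w - 18) + z*(117*w^2 - 720*w + 243) - 81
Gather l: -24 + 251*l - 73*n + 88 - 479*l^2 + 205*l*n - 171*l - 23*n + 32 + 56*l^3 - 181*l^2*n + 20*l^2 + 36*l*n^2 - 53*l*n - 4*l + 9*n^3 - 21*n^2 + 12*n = 56*l^3 + l^2*(-181*n - 459) + l*(36*n^2 + 152*n + 76) + 9*n^3 - 21*n^2 - 84*n + 96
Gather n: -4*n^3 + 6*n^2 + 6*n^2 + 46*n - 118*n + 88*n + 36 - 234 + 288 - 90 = -4*n^3 + 12*n^2 + 16*n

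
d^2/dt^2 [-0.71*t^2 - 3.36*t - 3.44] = -1.42000000000000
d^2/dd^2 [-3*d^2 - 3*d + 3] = -6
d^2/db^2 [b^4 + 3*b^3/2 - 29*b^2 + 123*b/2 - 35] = 12*b^2 + 9*b - 58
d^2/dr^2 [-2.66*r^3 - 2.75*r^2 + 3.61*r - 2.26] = -15.96*r - 5.5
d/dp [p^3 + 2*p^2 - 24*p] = 3*p^2 + 4*p - 24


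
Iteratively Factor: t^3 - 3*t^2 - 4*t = (t - 4)*(t^2 + t) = (t - 4)*(t + 1)*(t)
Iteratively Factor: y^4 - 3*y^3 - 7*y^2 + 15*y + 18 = (y - 3)*(y^3 - 7*y - 6) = (y - 3)^2*(y^2 + 3*y + 2) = (y - 3)^2*(y + 1)*(y + 2)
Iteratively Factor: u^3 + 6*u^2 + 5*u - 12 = (u + 4)*(u^2 + 2*u - 3) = (u - 1)*(u + 4)*(u + 3)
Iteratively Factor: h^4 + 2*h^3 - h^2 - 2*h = (h - 1)*(h^3 + 3*h^2 + 2*h) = (h - 1)*(h + 1)*(h^2 + 2*h) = h*(h - 1)*(h + 1)*(h + 2)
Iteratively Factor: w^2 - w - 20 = (w + 4)*(w - 5)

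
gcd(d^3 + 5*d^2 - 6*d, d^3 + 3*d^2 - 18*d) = d^2 + 6*d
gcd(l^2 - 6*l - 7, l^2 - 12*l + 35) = l - 7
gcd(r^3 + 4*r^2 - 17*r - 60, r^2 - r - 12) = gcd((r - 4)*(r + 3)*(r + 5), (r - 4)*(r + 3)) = r^2 - r - 12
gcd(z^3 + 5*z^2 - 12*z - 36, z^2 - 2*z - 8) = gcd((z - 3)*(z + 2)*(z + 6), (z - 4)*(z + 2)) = z + 2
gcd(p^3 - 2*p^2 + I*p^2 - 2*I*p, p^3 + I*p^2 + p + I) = p + I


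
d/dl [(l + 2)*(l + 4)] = 2*l + 6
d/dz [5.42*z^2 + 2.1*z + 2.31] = 10.84*z + 2.1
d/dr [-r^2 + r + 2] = 1 - 2*r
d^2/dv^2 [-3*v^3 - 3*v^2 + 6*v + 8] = -18*v - 6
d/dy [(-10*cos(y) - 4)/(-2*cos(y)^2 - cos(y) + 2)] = 2*(-10*sin(y)^2 + 8*cos(y) + 22)*sin(y)/(cos(y) + cos(2*y) - 1)^2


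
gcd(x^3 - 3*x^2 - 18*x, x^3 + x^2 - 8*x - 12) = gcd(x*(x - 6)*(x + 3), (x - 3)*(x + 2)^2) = 1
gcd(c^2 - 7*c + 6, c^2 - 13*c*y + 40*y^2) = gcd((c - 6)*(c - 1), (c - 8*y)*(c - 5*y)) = 1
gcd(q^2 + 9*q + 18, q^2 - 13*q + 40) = 1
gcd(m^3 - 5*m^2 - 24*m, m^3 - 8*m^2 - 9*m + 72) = m^2 - 5*m - 24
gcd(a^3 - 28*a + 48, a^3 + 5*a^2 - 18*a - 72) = a^2 + 2*a - 24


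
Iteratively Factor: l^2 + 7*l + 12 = (l + 4)*(l + 3)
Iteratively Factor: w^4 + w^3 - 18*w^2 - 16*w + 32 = (w - 1)*(w^3 + 2*w^2 - 16*w - 32) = (w - 4)*(w - 1)*(w^2 + 6*w + 8) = (w - 4)*(w - 1)*(w + 2)*(w + 4)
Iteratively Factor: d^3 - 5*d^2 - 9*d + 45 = (d + 3)*(d^2 - 8*d + 15) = (d - 5)*(d + 3)*(d - 3)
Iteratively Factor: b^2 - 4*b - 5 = (b + 1)*(b - 5)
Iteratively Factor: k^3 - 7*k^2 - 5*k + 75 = (k - 5)*(k^2 - 2*k - 15) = (k - 5)^2*(k + 3)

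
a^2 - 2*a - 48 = (a - 8)*(a + 6)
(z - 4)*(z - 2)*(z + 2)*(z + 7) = z^4 + 3*z^3 - 32*z^2 - 12*z + 112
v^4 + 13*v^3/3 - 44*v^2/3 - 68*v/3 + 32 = (v - 8/3)*(v - 1)*(v + 2)*(v + 6)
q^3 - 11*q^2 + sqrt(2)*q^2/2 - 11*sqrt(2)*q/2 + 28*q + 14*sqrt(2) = (q - 7)*(q - 4)*(q + sqrt(2)/2)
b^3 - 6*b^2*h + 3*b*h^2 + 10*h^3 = (b - 5*h)*(b - 2*h)*(b + h)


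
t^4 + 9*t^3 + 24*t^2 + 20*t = t*(t + 2)^2*(t + 5)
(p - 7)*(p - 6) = p^2 - 13*p + 42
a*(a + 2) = a^2 + 2*a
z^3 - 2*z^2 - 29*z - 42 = (z - 7)*(z + 2)*(z + 3)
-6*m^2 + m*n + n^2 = (-2*m + n)*(3*m + n)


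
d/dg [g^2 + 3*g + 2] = 2*g + 3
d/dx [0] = 0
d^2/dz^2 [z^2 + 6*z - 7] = 2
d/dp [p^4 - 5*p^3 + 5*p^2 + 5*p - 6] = 4*p^3 - 15*p^2 + 10*p + 5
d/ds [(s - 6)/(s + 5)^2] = (17 - s)/(s + 5)^3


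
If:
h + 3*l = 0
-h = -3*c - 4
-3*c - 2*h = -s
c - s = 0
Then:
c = -1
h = 1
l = -1/3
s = -1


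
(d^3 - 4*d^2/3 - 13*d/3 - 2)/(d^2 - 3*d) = d + 5/3 + 2/(3*d)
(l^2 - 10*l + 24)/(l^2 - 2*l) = (l^2 - 10*l + 24)/(l*(l - 2))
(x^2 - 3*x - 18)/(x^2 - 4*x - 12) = (x + 3)/(x + 2)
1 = 1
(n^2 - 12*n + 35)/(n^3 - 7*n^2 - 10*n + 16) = (n^2 - 12*n + 35)/(n^3 - 7*n^2 - 10*n + 16)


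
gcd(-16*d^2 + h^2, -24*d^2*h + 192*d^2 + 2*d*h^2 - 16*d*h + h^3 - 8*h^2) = 4*d - h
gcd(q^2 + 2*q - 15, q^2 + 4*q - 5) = q + 5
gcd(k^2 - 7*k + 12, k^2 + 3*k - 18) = k - 3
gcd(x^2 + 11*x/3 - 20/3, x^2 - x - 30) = x + 5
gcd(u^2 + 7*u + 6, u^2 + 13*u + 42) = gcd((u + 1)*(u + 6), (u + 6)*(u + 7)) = u + 6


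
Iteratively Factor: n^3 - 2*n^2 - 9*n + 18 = (n + 3)*(n^2 - 5*n + 6) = (n - 3)*(n + 3)*(n - 2)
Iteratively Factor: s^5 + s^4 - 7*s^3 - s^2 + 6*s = (s + 1)*(s^4 - 7*s^2 + 6*s) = (s + 1)*(s + 3)*(s^3 - 3*s^2 + 2*s) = s*(s + 1)*(s + 3)*(s^2 - 3*s + 2) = s*(s - 1)*(s + 1)*(s + 3)*(s - 2)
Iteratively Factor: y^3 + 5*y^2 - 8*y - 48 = (y + 4)*(y^2 + y - 12) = (y - 3)*(y + 4)*(y + 4)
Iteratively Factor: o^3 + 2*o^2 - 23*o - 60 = (o + 3)*(o^2 - o - 20) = (o + 3)*(o + 4)*(o - 5)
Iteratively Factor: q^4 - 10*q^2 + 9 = (q - 1)*(q^3 + q^2 - 9*q - 9) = (q - 1)*(q + 1)*(q^2 - 9) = (q - 3)*(q - 1)*(q + 1)*(q + 3)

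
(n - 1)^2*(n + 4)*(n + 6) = n^4 + 8*n^3 + 5*n^2 - 38*n + 24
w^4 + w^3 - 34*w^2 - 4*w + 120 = (w - 5)*(w - 2)*(w + 2)*(w + 6)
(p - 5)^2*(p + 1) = p^3 - 9*p^2 + 15*p + 25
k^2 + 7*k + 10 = (k + 2)*(k + 5)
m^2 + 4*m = m*(m + 4)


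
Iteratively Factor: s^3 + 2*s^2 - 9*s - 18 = (s - 3)*(s^2 + 5*s + 6) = (s - 3)*(s + 3)*(s + 2)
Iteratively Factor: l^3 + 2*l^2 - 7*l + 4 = (l - 1)*(l^2 + 3*l - 4) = (l - 1)*(l + 4)*(l - 1)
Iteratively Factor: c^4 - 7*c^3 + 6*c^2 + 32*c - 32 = (c + 2)*(c^3 - 9*c^2 + 24*c - 16) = (c - 1)*(c + 2)*(c^2 - 8*c + 16) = (c - 4)*(c - 1)*(c + 2)*(c - 4)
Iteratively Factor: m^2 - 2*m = (m)*(m - 2)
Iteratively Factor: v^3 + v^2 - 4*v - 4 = (v + 2)*(v^2 - v - 2) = (v + 1)*(v + 2)*(v - 2)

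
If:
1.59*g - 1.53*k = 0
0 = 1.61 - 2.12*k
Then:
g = 0.73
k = 0.76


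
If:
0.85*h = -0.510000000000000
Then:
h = -0.60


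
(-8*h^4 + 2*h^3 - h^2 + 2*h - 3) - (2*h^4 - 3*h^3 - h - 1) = -10*h^4 + 5*h^3 - h^2 + 3*h - 2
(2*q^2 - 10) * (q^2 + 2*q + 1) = 2*q^4 + 4*q^3 - 8*q^2 - 20*q - 10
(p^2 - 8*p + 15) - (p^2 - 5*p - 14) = 29 - 3*p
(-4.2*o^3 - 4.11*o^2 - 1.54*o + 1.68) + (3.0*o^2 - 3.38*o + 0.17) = -4.2*o^3 - 1.11*o^2 - 4.92*o + 1.85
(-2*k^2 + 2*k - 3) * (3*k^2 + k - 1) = -6*k^4 + 4*k^3 - 5*k^2 - 5*k + 3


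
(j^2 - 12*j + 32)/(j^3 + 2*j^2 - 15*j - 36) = (j - 8)/(j^2 + 6*j + 9)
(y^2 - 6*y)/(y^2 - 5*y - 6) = y/(y + 1)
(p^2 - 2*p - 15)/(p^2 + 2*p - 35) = (p + 3)/(p + 7)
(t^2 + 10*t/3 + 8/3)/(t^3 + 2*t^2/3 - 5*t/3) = (3*t^2 + 10*t + 8)/(t*(3*t^2 + 2*t - 5))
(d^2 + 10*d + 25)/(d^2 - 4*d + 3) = (d^2 + 10*d + 25)/(d^2 - 4*d + 3)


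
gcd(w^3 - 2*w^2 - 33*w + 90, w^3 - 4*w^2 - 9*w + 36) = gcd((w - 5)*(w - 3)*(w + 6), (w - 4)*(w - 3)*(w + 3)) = w - 3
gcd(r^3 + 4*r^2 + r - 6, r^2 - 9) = r + 3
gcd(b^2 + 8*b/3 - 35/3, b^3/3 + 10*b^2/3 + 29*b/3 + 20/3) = b + 5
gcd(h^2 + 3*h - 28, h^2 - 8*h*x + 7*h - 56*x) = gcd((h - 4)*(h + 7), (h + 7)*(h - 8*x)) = h + 7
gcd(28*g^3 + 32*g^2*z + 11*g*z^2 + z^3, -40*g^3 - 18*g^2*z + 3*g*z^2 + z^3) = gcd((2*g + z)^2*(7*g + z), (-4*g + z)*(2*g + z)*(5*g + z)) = 2*g + z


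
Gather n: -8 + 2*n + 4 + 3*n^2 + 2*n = 3*n^2 + 4*n - 4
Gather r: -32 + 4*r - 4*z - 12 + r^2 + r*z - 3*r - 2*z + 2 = r^2 + r*(z + 1) - 6*z - 42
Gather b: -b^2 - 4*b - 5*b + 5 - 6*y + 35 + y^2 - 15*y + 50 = -b^2 - 9*b + y^2 - 21*y + 90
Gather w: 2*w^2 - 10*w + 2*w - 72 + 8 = 2*w^2 - 8*w - 64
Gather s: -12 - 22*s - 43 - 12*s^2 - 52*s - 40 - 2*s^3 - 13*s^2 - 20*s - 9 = -2*s^3 - 25*s^2 - 94*s - 104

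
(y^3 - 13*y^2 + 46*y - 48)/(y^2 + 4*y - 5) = (y^3 - 13*y^2 + 46*y - 48)/(y^2 + 4*y - 5)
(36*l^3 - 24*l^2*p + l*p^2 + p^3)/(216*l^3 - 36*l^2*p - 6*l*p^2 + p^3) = (6*l^2 - 5*l*p + p^2)/(36*l^2 - 12*l*p + p^2)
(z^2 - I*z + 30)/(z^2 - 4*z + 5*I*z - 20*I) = (z - 6*I)/(z - 4)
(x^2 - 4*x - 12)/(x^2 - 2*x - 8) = (x - 6)/(x - 4)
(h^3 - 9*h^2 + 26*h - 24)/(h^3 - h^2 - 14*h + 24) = (h - 4)/(h + 4)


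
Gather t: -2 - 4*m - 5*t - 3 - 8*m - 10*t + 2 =-12*m - 15*t - 3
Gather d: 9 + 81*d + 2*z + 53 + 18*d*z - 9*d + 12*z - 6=d*(18*z + 72) + 14*z + 56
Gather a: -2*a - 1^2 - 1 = -2*a - 2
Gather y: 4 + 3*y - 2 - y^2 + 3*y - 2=-y^2 + 6*y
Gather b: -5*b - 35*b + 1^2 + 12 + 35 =48 - 40*b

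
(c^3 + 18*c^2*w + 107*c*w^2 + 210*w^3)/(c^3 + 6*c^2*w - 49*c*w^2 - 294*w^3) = (-c - 5*w)/(-c + 7*w)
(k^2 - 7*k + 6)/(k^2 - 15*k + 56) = (k^2 - 7*k + 6)/(k^2 - 15*k + 56)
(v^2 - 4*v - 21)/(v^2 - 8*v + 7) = (v + 3)/(v - 1)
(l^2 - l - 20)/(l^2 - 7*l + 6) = (l^2 - l - 20)/(l^2 - 7*l + 6)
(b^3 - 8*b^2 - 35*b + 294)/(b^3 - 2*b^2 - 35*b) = (b^2 - b - 42)/(b*(b + 5))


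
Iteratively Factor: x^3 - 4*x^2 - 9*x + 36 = (x - 3)*(x^2 - x - 12) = (x - 4)*(x - 3)*(x + 3)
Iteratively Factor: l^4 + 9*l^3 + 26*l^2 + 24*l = (l + 3)*(l^3 + 6*l^2 + 8*l) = (l + 2)*(l + 3)*(l^2 + 4*l) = (l + 2)*(l + 3)*(l + 4)*(l)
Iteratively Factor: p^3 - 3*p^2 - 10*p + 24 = (p - 4)*(p^2 + p - 6) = (p - 4)*(p + 3)*(p - 2)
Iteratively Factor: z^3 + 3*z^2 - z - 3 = (z + 1)*(z^2 + 2*z - 3) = (z + 1)*(z + 3)*(z - 1)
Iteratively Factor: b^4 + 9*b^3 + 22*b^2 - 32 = (b + 4)*(b^3 + 5*b^2 + 2*b - 8) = (b + 2)*(b + 4)*(b^2 + 3*b - 4) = (b - 1)*(b + 2)*(b + 4)*(b + 4)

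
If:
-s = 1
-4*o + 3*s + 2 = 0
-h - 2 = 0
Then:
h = -2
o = -1/4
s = -1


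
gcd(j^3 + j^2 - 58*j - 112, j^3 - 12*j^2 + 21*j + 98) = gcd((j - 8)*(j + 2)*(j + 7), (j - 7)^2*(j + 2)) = j + 2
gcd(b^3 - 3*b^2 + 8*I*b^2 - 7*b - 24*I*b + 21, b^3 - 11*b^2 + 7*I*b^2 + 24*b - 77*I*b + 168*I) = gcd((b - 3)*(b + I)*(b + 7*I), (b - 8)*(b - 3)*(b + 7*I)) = b^2 + b*(-3 + 7*I) - 21*I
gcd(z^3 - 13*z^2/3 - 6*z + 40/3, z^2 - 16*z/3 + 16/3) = z - 4/3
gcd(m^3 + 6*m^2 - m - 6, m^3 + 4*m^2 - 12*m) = m + 6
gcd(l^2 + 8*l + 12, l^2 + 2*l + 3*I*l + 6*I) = l + 2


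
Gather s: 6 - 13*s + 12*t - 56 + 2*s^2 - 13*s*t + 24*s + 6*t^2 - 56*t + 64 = 2*s^2 + s*(11 - 13*t) + 6*t^2 - 44*t + 14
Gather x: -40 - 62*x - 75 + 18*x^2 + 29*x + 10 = 18*x^2 - 33*x - 105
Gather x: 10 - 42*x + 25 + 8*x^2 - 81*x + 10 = 8*x^2 - 123*x + 45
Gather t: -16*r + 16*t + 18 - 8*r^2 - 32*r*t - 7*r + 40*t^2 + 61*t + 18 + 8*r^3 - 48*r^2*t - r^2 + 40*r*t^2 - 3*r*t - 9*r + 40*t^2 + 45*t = 8*r^3 - 9*r^2 - 32*r + t^2*(40*r + 80) + t*(-48*r^2 - 35*r + 122) + 36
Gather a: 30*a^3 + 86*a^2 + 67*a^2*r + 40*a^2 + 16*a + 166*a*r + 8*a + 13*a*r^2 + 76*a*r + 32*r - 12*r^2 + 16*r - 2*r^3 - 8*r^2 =30*a^3 + a^2*(67*r + 126) + a*(13*r^2 + 242*r + 24) - 2*r^3 - 20*r^2 + 48*r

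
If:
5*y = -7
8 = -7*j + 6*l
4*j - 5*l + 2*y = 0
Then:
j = -284/55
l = -258/55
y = -7/5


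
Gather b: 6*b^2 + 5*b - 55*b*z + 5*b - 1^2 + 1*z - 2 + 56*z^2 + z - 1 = 6*b^2 + b*(10 - 55*z) + 56*z^2 + 2*z - 4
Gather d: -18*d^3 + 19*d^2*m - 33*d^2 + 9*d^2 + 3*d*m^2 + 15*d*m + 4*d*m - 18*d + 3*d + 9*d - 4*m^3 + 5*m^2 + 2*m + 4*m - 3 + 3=-18*d^3 + d^2*(19*m - 24) + d*(3*m^2 + 19*m - 6) - 4*m^3 + 5*m^2 + 6*m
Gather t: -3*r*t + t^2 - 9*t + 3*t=t^2 + t*(-3*r - 6)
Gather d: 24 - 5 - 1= 18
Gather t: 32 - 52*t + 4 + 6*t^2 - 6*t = 6*t^2 - 58*t + 36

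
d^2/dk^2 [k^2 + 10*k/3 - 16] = 2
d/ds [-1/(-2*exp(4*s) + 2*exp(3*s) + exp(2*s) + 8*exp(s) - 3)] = 2*(-4*exp(3*s) + 3*exp(2*s) + exp(s) + 4)*exp(s)/(-2*exp(4*s) + 2*exp(3*s) + exp(2*s) + 8*exp(s) - 3)^2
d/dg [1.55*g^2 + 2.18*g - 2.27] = 3.1*g + 2.18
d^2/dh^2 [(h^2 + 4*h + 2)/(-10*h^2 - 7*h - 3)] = 2*(-330*h^3 - 510*h^2 - 60*h + 37)/(1000*h^6 + 2100*h^5 + 2370*h^4 + 1603*h^3 + 711*h^2 + 189*h + 27)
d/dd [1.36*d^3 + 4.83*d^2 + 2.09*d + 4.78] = 4.08*d^2 + 9.66*d + 2.09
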